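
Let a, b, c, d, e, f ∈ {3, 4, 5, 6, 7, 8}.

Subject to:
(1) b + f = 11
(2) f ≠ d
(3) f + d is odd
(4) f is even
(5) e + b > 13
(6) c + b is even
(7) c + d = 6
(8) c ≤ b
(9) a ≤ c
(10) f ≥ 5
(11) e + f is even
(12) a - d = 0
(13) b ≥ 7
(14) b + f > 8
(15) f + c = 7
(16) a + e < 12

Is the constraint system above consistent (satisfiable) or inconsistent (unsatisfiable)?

Unsatisfiable

From constraint 13: b ≥ 7. From constraint 10: f ≥ 5. Hence b + f ≥ 12. But constraint 1 requires b + f = 11, and 11 < 12. Contradiction.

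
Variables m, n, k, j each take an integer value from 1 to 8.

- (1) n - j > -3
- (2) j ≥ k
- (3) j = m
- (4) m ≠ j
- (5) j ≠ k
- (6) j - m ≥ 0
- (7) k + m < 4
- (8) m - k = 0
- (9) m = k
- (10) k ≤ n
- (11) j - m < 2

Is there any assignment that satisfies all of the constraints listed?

From constraints 3 and 9, j = m = k, so j = k. But constraint 5 says j ≠ k. Contradiction.

Unsatisfiable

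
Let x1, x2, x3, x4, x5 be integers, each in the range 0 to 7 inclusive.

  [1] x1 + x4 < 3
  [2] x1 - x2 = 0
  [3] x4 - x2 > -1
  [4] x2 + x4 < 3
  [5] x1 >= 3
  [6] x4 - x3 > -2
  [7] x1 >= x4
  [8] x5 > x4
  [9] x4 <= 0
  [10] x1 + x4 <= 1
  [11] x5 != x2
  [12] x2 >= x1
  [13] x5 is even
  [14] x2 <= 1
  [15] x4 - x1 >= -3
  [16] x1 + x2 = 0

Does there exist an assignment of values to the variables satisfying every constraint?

From constraints 5 and 12: x2 ≥ x1 and x1 ≥ 3, so x2 ≥ 3. From constraint 14: x2 ≤ 1. But 1 < 3, so no value of x2 works.

Unsatisfiable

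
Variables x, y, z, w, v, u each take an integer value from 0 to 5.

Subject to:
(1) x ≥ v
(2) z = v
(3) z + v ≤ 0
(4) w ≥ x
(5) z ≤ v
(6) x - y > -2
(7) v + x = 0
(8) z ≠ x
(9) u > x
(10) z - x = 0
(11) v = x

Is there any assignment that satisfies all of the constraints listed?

Unsatisfiable

From constraints 2 and 11, z = v = x, so z = x. But constraint 8 says z ≠ x. Contradiction.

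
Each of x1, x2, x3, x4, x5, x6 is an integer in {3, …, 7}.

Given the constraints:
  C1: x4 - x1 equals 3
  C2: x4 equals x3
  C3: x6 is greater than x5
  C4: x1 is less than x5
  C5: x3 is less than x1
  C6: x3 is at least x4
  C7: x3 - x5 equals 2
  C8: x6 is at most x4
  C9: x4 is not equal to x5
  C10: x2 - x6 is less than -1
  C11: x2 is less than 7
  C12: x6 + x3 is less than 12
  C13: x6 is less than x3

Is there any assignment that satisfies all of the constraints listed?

Unsatisfiable

Constraints 3, 4, 5, 6, and 8 give x5 < x6, x6 ≤ x4, x4 ≤ x3, x3 < x1, x1 < x5. Chaining: x5 < x6 ≤ x4 ≤ x3 < x1 < x5, which forces x5 < x5 — impossible.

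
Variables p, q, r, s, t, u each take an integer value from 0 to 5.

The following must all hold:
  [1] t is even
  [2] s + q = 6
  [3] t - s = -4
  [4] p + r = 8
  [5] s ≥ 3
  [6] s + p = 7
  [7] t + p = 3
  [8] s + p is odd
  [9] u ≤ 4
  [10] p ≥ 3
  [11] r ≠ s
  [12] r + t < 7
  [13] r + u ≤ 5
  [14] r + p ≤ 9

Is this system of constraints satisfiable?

Satisfiable

The assignment p = 3, q = 2, r = 5, s = 4, t = 0, u = 0 works:
  constraint 2 holds since s + q = 6.
  constraint 3 holds since t - s = -4.
  constraint 4 holds since p + r = 8.
The rest check out directly.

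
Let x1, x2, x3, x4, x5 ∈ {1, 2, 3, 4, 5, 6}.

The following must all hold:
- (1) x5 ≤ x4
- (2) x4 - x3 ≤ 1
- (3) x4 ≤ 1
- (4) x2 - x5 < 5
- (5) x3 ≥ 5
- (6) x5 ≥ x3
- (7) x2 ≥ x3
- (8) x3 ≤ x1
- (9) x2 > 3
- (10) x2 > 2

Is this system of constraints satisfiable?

Unsatisfiable

From constraints 5 and 6: x5 ≥ x3 and x3 ≥ 5, so x5 ≥ 5. From constraints 1 and 3: x5 ≤ x4 and x4 ≤ 1, so x5 ≤ 1. But 1 < 5, so no value of x5 works.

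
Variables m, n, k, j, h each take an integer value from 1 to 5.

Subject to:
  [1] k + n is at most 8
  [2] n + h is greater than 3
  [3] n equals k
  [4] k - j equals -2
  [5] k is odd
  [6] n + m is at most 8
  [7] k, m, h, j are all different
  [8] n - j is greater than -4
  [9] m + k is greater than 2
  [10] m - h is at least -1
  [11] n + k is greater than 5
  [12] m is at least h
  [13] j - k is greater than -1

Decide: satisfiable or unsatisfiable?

Satisfiable

Try m = 2, n = 3, k = 3, j = 5, h = 1.
Check constraint 1: k + n = 6; constraint 2: n + h = 4. The remaining constraints are straightforward to verify.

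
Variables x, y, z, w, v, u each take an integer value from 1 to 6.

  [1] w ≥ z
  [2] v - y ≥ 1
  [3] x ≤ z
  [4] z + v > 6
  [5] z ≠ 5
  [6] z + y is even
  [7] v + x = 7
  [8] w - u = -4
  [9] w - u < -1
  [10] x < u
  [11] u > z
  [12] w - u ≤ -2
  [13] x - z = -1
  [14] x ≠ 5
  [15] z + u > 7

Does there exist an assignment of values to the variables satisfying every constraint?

Satisfiable

The assignment x = 1, y = 2, z = 2, w = 2, v = 6, u = 6 works:
  constraint 2 holds since v - y = 4.
  constraint 4 holds since z + v = 8.
  constraint 7 holds since v + x = 7.
The rest check out directly.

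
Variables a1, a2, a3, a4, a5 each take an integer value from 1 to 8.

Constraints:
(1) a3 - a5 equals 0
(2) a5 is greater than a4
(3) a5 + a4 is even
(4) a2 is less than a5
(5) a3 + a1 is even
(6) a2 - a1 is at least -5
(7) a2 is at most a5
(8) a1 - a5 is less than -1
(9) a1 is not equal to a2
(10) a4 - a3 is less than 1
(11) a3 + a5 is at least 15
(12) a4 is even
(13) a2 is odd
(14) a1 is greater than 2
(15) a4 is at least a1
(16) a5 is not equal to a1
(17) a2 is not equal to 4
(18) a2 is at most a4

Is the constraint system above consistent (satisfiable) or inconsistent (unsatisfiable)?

Satisfiable

The assignment a1 = 6, a2 = 1, a3 = 8, a4 = 6, a5 = 8 works:
  constraint 1 holds since a3 - a5 = 0.
  constraint 6 holds since a2 - a1 = -5.
The rest check out directly.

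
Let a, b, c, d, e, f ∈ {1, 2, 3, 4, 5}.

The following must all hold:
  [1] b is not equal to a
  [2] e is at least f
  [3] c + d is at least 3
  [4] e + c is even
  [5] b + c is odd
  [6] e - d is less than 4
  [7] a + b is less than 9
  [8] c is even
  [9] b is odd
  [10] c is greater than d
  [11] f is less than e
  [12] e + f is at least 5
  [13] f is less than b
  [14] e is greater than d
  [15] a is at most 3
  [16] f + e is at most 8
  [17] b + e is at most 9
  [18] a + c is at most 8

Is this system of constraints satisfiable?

Take a = 1, b = 5, c = 4, d = 1, e = 4, f = 3. Then constraint 3: c + d = 5; constraint 6: e - d = 3, and every other listed constraint is also met.

Satisfiable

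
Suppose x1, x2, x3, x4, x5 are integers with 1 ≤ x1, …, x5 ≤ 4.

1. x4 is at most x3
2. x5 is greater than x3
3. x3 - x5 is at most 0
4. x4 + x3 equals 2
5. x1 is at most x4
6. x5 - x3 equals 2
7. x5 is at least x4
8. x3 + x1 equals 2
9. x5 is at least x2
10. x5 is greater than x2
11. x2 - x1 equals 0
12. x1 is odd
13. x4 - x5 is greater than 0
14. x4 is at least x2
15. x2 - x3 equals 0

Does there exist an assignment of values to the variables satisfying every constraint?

Unsatisfiable

Constraints 1, 3, and 13 give x5 < x4, x4 ≤ x3, x3 ≤ x5. Chaining: x5 < x4 ≤ x3 ≤ x5, which forces x5 < x5 — impossible.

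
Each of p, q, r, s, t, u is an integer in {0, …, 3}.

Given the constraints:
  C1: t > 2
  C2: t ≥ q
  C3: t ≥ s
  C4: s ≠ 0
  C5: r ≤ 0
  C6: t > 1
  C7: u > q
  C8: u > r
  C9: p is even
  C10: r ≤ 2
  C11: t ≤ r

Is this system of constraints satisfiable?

Unsatisfiable

From constraint 1: t ≥ 3. From constraints 10 and 11: t ≤ r and r ≤ 2, so t ≤ 2. But 2 < 3, so no value of t works.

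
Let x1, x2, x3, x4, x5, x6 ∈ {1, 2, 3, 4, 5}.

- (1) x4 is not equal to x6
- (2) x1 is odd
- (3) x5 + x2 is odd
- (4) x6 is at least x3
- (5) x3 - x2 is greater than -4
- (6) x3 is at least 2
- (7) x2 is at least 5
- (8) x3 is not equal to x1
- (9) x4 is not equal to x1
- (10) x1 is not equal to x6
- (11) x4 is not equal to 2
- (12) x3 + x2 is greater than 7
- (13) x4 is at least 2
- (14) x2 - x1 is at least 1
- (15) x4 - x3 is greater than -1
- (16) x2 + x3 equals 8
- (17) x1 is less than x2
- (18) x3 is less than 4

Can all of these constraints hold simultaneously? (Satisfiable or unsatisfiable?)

The assignment x1 = 1, x2 = 5, x3 = 3, x4 = 5, x5 = 2, x6 = 3 works:
  constraint 5 holds since x3 - x2 = -2.
  constraint 12 holds since x3 + x2 = 8.
  constraint 14 holds since x2 - x1 = 4.
The rest check out directly.

Satisfiable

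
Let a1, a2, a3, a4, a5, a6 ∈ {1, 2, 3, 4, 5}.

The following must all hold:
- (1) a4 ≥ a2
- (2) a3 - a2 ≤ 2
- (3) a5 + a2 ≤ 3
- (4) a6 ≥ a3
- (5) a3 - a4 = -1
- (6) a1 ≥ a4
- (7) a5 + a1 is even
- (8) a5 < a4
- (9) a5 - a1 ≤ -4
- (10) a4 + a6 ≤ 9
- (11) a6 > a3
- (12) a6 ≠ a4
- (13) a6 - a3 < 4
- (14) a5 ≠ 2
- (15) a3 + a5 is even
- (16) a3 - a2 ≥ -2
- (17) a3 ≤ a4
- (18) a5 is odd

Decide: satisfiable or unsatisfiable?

Satisfiable

The assignment a1 = 5, a2 = 1, a3 = 1, a4 = 2, a5 = 1, a6 = 4 works:
  constraint 2 holds since a3 - a2 = 0.
  constraint 3 holds since a5 + a2 = 2.
The rest check out directly.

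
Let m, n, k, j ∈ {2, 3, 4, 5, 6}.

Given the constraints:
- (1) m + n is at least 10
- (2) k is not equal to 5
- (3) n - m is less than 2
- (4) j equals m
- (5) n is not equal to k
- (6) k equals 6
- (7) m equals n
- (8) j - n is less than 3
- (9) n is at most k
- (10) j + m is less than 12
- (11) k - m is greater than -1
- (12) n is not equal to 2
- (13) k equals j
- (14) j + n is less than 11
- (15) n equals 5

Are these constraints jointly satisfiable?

Unsatisfiable

Constraint 6 fixes k = 6 and constraint 15 fixes n = 5. Constraints 4, 7, and 13 give k = j = m = n, so k = n. But 6 ≠ 5 — contradiction.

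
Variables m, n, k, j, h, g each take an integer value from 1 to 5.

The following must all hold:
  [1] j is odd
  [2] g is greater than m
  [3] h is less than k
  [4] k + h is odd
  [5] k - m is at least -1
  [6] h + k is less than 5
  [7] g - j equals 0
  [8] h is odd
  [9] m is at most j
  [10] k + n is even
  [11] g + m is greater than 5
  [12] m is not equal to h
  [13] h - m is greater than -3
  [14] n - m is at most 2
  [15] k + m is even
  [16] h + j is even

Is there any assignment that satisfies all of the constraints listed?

Satisfiable

Setting (m, n, k, j, h, g) = (2, 2, 2, 5, 1, 5) satisfies everything: constraint 5: k - m = 0; constraint 6: h + k = 3, and the others follow.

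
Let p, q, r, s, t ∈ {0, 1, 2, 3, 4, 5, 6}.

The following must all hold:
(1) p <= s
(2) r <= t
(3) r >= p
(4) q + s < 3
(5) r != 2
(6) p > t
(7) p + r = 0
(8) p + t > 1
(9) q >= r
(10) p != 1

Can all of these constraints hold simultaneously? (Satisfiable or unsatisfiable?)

Unsatisfiable

Constraints 2, 3, and 6 give p ≤ r, r ≤ t, t < p. Chaining: p ≤ r ≤ t < p, which forces p < p — impossible.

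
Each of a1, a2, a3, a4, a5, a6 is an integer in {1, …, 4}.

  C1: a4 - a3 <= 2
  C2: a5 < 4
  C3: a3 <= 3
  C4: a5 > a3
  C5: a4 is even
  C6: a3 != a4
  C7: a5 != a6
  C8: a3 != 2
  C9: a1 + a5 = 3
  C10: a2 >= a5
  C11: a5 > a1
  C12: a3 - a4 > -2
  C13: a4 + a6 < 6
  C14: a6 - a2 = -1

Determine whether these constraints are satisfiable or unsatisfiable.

One satisfying assignment is a1 = 1, a2 = 2, a3 = 1, a4 = 2, a5 = 2, a6 = 1.
For the less obvious constraints — constraint 1: a4 - a3 = 1; constraint 9: a1 + a5 = 3; constraint 12: a3 - a4 = -1 — and the others hold by inspection.

Satisfiable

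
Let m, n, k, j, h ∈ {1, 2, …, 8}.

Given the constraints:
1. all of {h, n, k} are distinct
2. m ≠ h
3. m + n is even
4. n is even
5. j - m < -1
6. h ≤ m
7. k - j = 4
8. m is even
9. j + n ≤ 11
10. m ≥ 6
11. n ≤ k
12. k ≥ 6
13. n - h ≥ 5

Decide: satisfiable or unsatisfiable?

Take m = 6, n = 6, k = 7, j = 3, h = 1. Then constraint 5: j - m = -3; constraint 7: k - j = 4; constraint 9: j + n = 9, and every other listed constraint is also met.

Satisfiable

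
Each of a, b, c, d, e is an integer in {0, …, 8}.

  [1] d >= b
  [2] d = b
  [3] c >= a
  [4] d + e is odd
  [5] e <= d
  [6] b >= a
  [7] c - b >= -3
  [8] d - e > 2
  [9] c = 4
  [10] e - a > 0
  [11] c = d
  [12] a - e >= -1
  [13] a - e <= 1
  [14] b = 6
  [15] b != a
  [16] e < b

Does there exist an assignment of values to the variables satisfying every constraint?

Constraint 9 fixes c = 4 and constraint 14 fixes b = 6. Constraints 2 and 11 give c = d = b, so c = b. But 4 ≠ 6 — contradiction.

Unsatisfiable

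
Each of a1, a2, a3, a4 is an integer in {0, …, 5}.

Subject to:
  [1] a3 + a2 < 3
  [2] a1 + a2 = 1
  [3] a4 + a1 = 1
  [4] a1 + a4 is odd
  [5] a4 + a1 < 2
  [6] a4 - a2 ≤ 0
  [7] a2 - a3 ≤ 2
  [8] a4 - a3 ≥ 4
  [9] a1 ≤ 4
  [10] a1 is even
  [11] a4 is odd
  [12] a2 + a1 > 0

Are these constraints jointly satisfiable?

Unsatisfiable

Constraints 6, 7, and 8 give a4 − a3 ≥ 4, a3 − a2 ≥ -2, a2 − a4 ≥ 0.
Adding all 3 inequalities: the left sides telescope to 0, and the right sides sum to 4 + (-2) + 0 = 2. So 0 ≥ 2, which is false.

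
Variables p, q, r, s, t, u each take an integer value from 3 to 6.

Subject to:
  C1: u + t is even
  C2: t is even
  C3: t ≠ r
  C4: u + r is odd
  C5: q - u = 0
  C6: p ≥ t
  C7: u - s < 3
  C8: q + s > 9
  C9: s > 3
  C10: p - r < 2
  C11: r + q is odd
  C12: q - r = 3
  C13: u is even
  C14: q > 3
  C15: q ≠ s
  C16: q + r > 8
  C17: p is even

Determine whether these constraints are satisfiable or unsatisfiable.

Setting (p, q, r, s, t, u) = (4, 6, 3, 5, 4, 6) satisfies everything: constraint 5: q - u = 0; constraint 7: u - s = 1; constraint 8: q + s = 11, and the others follow.

Satisfiable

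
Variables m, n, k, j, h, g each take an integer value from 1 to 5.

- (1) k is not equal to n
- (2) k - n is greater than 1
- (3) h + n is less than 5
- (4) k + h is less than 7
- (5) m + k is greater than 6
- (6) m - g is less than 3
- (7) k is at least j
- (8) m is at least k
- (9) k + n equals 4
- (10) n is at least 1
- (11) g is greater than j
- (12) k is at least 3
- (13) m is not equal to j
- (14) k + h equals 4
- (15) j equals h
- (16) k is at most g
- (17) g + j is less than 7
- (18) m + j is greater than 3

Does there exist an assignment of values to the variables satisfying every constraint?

Take m = 5, n = 1, k = 3, j = 1, h = 1, g = 5. Then constraint 2: k - n = 2; constraint 3: h + n = 2, and every other listed constraint is also met.

Satisfiable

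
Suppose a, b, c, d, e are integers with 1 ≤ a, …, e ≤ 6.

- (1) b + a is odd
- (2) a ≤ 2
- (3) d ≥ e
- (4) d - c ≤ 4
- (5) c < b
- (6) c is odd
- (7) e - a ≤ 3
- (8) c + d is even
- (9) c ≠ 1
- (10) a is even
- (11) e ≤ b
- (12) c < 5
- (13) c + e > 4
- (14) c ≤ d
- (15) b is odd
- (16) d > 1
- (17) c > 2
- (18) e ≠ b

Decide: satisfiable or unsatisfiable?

Take a = 2, b = 5, c = 3, d = 5, e = 2. Then constraint 4: d - c = 2; constraint 7: e - a = 0, and every other listed constraint is also met.

Satisfiable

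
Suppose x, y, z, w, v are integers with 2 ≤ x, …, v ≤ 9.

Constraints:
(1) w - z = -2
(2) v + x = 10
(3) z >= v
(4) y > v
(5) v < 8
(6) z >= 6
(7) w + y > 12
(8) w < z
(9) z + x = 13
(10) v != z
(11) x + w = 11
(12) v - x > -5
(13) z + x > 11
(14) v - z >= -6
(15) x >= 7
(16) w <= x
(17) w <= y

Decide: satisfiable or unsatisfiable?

Satisfiable

The assignment x = 7, y = 9, z = 6, w = 4, v = 3 works:
  constraint 1 holds since w - z = -2.
  constraint 2 holds since v + x = 10.
The rest check out directly.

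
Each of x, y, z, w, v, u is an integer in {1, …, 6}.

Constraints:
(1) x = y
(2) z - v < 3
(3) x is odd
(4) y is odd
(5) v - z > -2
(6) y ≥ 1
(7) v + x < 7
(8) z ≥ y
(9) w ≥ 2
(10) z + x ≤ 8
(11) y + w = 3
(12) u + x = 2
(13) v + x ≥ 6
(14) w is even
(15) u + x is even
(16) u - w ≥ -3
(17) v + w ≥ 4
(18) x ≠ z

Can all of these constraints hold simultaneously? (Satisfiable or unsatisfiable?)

Take x = 1, y = 1, z = 6, w = 2, v = 5, u = 1. Then constraint 2: z - v = 1; constraint 5: v - z = -1, and every other listed constraint is also met.

Satisfiable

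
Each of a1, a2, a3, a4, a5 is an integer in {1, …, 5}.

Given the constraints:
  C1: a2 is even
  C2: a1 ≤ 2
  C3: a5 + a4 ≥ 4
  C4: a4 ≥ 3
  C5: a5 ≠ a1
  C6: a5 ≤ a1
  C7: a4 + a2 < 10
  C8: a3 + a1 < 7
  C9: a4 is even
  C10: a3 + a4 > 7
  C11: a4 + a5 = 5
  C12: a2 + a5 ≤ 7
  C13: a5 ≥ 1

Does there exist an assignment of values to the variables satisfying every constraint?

Satisfiable

The assignment a1 = 2, a2 = 4, a3 = 4, a4 = 4, a5 = 1 works:
  constraint 3 holds since a5 + a4 = 5.
  constraint 7 holds since a4 + a2 = 8.
The rest check out directly.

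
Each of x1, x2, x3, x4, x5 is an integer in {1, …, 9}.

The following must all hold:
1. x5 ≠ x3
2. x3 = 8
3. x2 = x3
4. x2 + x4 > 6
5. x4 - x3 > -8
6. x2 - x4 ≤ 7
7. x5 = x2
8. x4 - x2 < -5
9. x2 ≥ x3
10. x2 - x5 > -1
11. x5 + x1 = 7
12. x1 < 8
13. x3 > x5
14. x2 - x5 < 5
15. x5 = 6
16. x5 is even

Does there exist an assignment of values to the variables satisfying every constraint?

Unsatisfiable

Constraint 15 fixes x5 = 6 and constraint 2 fixes x3 = 8. Constraints 3 and 7 give x5 = x2 = x3, so x5 = x3. But 6 ≠ 8 — contradiction.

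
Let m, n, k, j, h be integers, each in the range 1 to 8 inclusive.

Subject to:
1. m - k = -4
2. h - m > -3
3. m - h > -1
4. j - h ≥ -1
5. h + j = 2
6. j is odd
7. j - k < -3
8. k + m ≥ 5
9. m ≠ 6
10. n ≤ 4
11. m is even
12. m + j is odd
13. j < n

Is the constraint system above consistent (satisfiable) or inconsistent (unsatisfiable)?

Try m = 2, n = 2, k = 6, j = 1, h = 1.
Check constraint 1: m - k = -4; constraint 2: h - m = -1. The remaining constraints are straightforward to verify.

Satisfiable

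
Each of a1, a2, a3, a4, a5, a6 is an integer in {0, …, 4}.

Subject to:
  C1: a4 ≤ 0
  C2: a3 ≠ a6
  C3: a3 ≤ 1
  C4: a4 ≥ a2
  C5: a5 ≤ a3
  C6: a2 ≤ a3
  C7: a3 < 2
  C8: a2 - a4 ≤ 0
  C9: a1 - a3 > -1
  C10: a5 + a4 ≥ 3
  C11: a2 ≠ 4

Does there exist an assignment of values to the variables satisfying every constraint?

From constraints 3 and 5: a5 ≤ a3 ≤ 1. From constraint 1: a4 ≤ 0. Hence a5 + a4 ≤ 1. But constraint 10 requires a5 + a4 ≥ 3, and 3 > 1. Contradiction.

Unsatisfiable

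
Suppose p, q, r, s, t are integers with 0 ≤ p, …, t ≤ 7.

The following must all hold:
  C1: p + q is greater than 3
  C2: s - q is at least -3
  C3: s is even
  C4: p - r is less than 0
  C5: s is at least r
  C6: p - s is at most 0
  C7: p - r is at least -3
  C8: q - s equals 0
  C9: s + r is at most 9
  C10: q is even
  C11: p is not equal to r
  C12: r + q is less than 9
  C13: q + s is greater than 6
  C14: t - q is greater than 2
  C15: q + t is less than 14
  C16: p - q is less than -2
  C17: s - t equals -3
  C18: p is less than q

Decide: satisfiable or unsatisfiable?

Satisfiable

Try p = 1, q = 4, r = 4, s = 4, t = 7.
Check constraint 1: p + q = 5; constraint 2: s - q = 0; constraint 4: p - r = -3. The remaining constraints are straightforward to verify.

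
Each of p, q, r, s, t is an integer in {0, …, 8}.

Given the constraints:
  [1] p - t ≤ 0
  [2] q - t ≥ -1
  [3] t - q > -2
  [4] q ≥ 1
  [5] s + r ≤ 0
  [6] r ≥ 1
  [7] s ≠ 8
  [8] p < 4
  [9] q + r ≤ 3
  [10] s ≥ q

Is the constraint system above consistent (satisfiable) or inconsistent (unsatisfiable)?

From constraints 4 and 10: s ≥ q ≥ 1. From constraint 6: r ≥ 1. Hence s + r ≥ 2. But constraint 5 requires s + r ≤ 0, and 0 < 2. Contradiction.

Unsatisfiable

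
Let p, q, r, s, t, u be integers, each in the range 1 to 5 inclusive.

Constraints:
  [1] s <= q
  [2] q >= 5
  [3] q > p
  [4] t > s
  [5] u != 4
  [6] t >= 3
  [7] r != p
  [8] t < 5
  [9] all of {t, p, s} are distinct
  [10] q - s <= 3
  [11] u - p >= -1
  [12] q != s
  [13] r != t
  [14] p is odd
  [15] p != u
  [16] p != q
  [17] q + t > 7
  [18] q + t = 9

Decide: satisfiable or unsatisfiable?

Satisfiable

Take p = 3, q = 5, r = 1, s = 2, t = 4, u = 2. Then constraint 10: q - s = 3; constraint 11: u - p = -1, and every other listed constraint is also met.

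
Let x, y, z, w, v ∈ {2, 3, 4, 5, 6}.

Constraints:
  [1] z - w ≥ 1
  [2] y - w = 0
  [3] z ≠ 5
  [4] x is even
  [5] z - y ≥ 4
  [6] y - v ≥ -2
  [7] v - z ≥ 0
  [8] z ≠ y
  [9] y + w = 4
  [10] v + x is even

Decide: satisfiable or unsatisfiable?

Constraints 5, 6, and 7 give y − v ≥ -2, v − z ≥ 0, z − y ≥ 4.
Adding all 3 inequalities: the left sides telescope to 0, and the right sides sum to (-2) + 0 + 4 = 2. So 0 ≥ 2, which is false.

Unsatisfiable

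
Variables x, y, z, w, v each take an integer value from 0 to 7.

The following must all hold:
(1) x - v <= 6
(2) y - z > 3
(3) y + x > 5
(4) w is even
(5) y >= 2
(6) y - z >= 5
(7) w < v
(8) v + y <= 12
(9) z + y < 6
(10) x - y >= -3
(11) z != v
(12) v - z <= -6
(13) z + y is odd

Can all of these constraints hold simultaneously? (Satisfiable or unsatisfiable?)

Constraints 1, 6, 10, and 12 give z − v ≥ 6, v − x ≥ -6, x − y ≥ -3, y − z ≥ 5.
Adding all 4 inequalities: the left sides telescope to 0, and the right sides sum to 6 + (-6) + (-3) + 5 = 2. So 0 ≥ 2, which is false.

Unsatisfiable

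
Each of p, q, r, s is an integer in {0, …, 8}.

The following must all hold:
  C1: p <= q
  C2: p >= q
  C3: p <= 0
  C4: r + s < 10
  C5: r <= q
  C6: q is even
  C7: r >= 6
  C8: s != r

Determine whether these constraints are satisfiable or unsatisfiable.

Unsatisfiable

From constraints 5 and 7: q ≥ r and r ≥ 6, so q ≥ 6. From constraints 2 and 3: q ≤ p and p ≤ 0, so q ≤ 0. But 0 < 6, so no value of q works.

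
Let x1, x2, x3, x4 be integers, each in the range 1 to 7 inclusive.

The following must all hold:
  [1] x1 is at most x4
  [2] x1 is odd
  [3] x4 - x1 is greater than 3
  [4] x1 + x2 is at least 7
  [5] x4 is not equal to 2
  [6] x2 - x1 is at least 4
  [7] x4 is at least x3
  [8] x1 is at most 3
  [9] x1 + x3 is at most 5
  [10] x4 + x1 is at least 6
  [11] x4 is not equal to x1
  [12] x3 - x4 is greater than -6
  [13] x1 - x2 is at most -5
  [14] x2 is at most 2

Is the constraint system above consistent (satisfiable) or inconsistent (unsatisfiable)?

Unsatisfiable

From constraint 8: x1 ≤ 3. From constraint 14: x2 ≤ 2. Hence x1 + x2 ≤ 5. But constraint 4 requires x1 + x2 ≥ 7, and 7 > 5. Contradiction.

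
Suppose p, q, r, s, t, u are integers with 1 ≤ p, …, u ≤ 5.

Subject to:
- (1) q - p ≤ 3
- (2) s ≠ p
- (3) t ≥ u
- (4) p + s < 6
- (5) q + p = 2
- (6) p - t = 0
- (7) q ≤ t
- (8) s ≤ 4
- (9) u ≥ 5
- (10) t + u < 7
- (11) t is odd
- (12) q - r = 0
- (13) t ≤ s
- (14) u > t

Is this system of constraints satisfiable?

Unsatisfiable

From constraints 3 and 9: t ≥ u and u ≥ 5, so t ≥ 5. From constraints 8 and 13: t ≤ s and s ≤ 4, so t ≤ 4. But 4 < 5, so no value of t works.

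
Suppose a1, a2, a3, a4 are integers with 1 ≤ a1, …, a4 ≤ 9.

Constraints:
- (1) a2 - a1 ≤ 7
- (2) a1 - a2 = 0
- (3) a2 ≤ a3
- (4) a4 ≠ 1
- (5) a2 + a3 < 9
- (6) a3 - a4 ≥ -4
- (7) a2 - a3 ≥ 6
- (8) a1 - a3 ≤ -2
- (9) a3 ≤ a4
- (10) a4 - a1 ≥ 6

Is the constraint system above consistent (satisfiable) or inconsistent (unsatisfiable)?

Unsatisfiable

Constraints 1, 6, 7, and 10 give a2 − a3 ≥ 6, a3 − a4 ≥ -4, a4 − a1 ≥ 6, a1 − a2 ≥ -7.
Adding all 4 inequalities: the left sides telescope to 0, and the right sides sum to 6 + (-4) + 6 + (-7) = 1. So 0 ≥ 1, which is false.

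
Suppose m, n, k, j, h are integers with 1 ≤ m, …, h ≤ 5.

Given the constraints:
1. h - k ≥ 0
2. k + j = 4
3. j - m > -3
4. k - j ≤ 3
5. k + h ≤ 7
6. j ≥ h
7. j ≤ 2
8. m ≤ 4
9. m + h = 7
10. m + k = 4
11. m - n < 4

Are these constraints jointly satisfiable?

From constraint 8: m ≤ 4. From constraints 6 and 7: h ≤ j ≤ 2. Hence m + h ≤ 6. But constraint 9 requires m + h = 7, and 7 > 6. Contradiction.

Unsatisfiable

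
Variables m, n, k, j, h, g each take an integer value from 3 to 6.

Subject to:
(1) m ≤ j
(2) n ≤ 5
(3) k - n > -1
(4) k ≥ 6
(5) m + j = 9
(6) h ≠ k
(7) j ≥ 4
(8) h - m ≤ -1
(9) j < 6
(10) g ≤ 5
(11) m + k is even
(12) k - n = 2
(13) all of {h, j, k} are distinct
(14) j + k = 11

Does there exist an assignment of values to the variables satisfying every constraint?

Satisfiable

Take m = 4, n = 4, k = 6, j = 5, h = 3, g = 3. Then constraint 3: k - n = 2; constraint 5: m + j = 9, and every other listed constraint is also met.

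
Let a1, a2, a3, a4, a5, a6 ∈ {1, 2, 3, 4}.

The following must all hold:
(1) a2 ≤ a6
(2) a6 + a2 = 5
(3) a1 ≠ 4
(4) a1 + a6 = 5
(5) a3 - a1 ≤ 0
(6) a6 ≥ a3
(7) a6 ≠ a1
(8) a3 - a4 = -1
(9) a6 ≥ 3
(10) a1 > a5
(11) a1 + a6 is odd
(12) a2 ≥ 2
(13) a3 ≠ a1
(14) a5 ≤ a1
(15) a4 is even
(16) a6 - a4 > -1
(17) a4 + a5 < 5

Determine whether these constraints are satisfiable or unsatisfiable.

Satisfiable

The assignment a1 = 2, a2 = 2, a3 = 1, a4 = 2, a5 = 1, a6 = 3 works:
  constraint 2 holds since a6 + a2 = 5.
  constraint 4 holds since a1 + a6 = 5.
  constraint 5 holds since a3 - a1 = -1.
The rest check out directly.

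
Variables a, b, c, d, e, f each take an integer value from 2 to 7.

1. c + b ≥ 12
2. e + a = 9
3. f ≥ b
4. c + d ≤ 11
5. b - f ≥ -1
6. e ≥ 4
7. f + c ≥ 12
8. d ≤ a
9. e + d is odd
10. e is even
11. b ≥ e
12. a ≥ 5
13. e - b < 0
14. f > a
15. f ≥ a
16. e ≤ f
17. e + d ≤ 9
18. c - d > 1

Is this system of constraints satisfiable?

Satisfiable

One satisfying assignment is a = 5, b = 6, c = 7, d = 3, e = 4, f = 7.
For the less obvious constraints — constraint 1: c + b = 13; constraint 2: e + a = 9 — and the others hold by inspection.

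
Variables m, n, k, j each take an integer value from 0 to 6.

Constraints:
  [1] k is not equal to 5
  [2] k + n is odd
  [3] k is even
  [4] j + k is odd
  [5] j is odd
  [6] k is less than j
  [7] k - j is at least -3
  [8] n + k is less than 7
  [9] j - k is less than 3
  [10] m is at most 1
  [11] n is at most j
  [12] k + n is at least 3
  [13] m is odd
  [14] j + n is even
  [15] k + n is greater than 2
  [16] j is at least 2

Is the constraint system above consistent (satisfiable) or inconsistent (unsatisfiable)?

Satisfiable

Setting (m, n, k, j) = (1, 1, 4, 5) satisfies everything: constraint 7: k - j = -1; constraint 8: n + k = 5; constraint 9: j - k = 1, and the others follow.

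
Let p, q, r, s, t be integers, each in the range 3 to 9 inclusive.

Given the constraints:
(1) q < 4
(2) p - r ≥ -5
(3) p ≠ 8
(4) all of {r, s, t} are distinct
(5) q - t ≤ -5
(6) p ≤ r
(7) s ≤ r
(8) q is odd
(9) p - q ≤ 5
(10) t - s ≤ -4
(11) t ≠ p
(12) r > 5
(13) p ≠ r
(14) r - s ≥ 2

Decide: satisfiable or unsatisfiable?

Constraints 2, 5, 9, 10, and 14 give t − q ≥ 5, q − p ≥ -5, p − r ≥ -5, r − s ≥ 2, s − t ≥ 4.
Adding all 5 inequalities: the left sides telescope to 0, and the right sides sum to 5 + (-5) + (-5) + 2 + 4 = 1. So 0 ≥ 1, which is false.

Unsatisfiable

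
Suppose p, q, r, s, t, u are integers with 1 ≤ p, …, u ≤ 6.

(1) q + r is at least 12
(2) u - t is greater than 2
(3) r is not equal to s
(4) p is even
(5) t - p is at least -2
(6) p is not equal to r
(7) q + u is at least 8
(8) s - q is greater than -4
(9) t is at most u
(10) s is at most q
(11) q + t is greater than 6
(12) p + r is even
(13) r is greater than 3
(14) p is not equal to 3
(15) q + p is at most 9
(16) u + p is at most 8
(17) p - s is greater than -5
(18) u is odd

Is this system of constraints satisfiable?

Try p = 2, q = 6, r = 6, s = 5, t = 2, u = 5.
Check constraint 1: q + r = 12; constraint 2: u - t = 3; constraint 5: t - p = 0. The remaining constraints are straightforward to verify.

Satisfiable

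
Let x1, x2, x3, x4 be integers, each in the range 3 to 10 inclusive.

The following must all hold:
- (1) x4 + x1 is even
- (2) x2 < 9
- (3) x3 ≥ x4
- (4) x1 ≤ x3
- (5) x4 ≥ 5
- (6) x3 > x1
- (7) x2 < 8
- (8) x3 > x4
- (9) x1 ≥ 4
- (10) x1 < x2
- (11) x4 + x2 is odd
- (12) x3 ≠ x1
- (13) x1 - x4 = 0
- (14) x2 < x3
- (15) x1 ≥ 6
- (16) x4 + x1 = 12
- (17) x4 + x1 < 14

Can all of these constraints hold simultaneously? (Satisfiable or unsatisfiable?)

Setting (x1, x2, x3, x4) = (6, 7, 9, 6) satisfies everything: constraint 13: x1 - x4 = 0; constraint 16: x4 + x1 = 12; constraint 17: x4 + x1 = 12, and the others follow.

Satisfiable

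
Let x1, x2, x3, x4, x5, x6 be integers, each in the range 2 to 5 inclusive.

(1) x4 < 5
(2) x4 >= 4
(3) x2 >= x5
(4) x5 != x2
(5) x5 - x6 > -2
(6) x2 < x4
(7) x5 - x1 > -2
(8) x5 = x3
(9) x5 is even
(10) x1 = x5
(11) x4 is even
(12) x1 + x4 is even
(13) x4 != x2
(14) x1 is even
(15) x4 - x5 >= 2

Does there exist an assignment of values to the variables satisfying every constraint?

One satisfying assignment is x1 = 2, x2 = 3, x3 = 2, x4 = 4, x5 = 2, x6 = 2.
For the less obvious constraints — constraint 5: x5 - x6 = 0; constraint 7: x5 - x1 = 0 — and the others hold by inspection.

Satisfiable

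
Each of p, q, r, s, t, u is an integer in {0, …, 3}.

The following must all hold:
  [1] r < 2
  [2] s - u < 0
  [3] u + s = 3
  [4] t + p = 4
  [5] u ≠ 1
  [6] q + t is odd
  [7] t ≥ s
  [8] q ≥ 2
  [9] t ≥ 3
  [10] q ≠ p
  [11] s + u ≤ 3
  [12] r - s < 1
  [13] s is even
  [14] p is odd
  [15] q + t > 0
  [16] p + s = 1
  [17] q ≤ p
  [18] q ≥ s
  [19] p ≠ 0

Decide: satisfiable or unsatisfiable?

Unsatisfiable

From constraint 9: t ≥ 3. From constraints 8 and 17: p ≥ q ≥ 2. Hence t + p ≥ 5. But constraint 4 requires t + p = 4, and 4 < 5. Contradiction.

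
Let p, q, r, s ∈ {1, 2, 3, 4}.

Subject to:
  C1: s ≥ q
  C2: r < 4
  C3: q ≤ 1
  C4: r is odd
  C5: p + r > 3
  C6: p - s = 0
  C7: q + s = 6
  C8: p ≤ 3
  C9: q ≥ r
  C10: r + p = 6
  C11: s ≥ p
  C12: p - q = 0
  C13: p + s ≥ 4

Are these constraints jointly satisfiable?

Unsatisfiable

From constraints 3 and 9: r ≤ q ≤ 1. From constraint 8: p ≤ 3. Hence r + p ≤ 4. But constraint 10 requires r + p = 6, and 6 > 4. Contradiction.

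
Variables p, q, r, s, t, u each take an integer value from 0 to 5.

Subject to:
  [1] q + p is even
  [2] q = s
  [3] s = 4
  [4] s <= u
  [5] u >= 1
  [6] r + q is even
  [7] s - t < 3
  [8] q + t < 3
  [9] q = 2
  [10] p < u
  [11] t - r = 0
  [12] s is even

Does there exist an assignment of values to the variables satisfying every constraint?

Constraint 9 fixes q = 2 and constraint 3 fixes s = 4, but constraint 2 requires q = s. Since 2 ≠ 4, contradiction.

Unsatisfiable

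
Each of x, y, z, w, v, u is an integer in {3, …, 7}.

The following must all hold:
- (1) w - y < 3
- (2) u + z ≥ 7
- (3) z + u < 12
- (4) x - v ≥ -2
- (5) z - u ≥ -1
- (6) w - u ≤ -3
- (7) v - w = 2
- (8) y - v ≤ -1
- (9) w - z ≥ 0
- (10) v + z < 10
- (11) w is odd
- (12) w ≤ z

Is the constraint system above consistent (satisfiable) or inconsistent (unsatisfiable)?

Constraints 5, 6, and 9 give u − w ≥ 3, w − z ≥ 0, z − u ≥ -1.
Adding all 3 inequalities: the left sides telescope to 0, and the right sides sum to 3 + 0 + (-1) = 2. So 0 ≥ 2, which is false.

Unsatisfiable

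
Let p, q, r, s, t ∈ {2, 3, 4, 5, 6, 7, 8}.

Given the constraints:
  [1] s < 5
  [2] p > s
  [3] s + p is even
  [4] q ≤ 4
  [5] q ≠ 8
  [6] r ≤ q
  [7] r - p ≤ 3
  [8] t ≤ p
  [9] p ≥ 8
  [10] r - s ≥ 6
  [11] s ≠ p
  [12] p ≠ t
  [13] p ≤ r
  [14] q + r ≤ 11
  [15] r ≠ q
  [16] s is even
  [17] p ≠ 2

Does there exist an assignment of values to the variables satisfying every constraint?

From constraints 9 and 13: r ≥ p and p ≥ 8, so r ≥ 8. From constraints 4 and 6: r ≤ q and q ≤ 4, so r ≤ 4. But 4 < 8, so no value of r works.

Unsatisfiable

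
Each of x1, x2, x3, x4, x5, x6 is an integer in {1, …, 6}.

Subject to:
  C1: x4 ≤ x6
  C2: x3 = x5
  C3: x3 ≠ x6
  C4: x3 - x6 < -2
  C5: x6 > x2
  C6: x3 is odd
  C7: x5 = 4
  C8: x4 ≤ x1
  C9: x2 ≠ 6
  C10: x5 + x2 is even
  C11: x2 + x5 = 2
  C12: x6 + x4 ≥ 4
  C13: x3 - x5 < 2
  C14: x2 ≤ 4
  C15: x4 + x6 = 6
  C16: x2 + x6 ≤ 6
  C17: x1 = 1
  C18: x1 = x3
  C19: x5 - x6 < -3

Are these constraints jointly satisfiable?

Constraint 17 fixes x1 = 1 and constraint 7 fixes x5 = 4. Constraints 2 and 18 give x1 = x3 = x5, so x1 = x5. But 1 ≠ 4 — contradiction.

Unsatisfiable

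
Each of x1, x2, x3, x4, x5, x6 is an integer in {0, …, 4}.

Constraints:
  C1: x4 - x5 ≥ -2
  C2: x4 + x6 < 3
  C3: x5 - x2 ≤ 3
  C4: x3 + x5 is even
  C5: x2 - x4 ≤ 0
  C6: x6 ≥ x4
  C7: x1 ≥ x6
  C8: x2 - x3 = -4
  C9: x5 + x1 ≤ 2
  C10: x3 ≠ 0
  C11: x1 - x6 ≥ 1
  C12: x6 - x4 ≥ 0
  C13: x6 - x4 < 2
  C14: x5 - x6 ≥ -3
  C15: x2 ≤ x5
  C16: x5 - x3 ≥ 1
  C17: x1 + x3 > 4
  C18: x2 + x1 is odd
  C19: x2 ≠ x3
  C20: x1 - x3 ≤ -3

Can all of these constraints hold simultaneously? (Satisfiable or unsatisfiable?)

Constraints 3, 5, 11, 12, 16, and 20 give x2 − x5 ≥ -3, x5 − x3 ≥ 1, x3 − x1 ≥ 3, x1 − x6 ≥ 1, x6 − x4 ≥ 0, x4 − x2 ≥ 0.
Adding all 6 inequalities: the left sides telescope to 0, and the right sides sum to (-3) + 1 + 3 + 1 + 0 + 0 = 2. So 0 ≥ 2, which is false.

Unsatisfiable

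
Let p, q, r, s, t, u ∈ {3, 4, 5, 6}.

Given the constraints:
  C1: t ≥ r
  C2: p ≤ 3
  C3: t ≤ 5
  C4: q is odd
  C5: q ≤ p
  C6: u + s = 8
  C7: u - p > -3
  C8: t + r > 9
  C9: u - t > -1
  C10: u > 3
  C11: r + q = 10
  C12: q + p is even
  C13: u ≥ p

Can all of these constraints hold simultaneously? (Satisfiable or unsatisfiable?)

From constraints 1 and 3: r ≤ t ≤ 5. From constraints 2 and 5: q ≤ p ≤ 3. Hence r + q ≤ 8. But constraint 11 requires r + q = 10, and 10 > 8. Contradiction.

Unsatisfiable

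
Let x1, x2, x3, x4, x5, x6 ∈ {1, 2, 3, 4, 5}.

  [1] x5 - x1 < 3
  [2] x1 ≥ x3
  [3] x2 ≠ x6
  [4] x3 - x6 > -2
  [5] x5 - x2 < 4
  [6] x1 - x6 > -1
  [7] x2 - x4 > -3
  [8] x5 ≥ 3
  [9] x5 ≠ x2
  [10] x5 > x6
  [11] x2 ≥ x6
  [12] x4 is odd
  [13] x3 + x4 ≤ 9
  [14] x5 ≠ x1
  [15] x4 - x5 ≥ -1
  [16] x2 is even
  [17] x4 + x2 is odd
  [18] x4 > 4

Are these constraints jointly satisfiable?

Satisfiable

One satisfying assignment is x1 = 3, x2 = 4, x3 = 2, x4 = 5, x5 = 5, x6 = 3.
For the less obvious constraints — constraint 1: x5 - x1 = 2; constraint 4: x3 - x6 = -1; constraint 5: x5 - x2 = 1 — and the others hold by inspection.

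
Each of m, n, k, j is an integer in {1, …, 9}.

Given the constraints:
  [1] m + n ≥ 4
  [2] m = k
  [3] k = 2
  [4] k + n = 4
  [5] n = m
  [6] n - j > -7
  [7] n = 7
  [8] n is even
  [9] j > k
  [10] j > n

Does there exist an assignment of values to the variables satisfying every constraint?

Unsatisfiable

Constraint 7 fixes n = 7 and constraint 3 fixes k = 2. Constraints 2 and 5 give n = m = k, so n = k. But 7 ≠ 2 — contradiction.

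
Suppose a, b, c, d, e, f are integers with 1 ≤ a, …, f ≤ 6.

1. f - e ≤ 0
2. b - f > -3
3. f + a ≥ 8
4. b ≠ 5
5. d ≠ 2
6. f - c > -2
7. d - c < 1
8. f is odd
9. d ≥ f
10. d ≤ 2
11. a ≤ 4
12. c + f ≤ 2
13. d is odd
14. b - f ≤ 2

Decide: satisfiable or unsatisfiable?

From constraints 9 and 10: f ≤ d ≤ 2. From constraint 11: a ≤ 4. Hence f + a ≤ 6. But constraint 3 requires f + a ≥ 8, and 8 > 6. Contradiction.

Unsatisfiable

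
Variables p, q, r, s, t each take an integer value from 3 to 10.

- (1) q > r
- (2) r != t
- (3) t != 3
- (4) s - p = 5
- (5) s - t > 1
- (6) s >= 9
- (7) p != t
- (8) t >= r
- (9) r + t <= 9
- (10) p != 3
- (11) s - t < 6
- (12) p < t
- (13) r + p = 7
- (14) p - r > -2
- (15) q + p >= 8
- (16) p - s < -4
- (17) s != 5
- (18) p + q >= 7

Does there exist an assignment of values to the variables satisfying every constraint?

Satisfiable

The assignment p = 4, q = 5, r = 3, s = 9, t = 6 works:
  constraint 4 holds since s - p = 5.
  constraint 5 holds since s - t = 3.
The rest check out directly.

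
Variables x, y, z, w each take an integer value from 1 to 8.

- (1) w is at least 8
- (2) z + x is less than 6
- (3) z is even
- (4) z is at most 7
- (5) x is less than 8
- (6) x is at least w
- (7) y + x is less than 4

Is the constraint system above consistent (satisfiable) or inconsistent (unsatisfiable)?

From constraints 1 and 6: x ≥ w and w ≥ 8, so x ≥ 8. From constraint 5: x ≤ 7. But 7 < 8, so no value of x works.

Unsatisfiable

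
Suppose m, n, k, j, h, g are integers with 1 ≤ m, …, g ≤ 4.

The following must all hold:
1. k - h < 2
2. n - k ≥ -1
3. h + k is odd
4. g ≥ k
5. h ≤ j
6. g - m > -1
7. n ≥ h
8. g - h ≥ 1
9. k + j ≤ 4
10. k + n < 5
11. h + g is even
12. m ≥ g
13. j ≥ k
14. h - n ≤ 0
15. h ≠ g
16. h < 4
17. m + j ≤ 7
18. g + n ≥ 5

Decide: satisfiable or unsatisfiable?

Satisfiable

Setting (m, n, k, j, h, g) = (4, 2, 1, 3, 2, 4) satisfies everything: constraint 1: k - h = -1; constraint 2: n - k = 1, and the others follow.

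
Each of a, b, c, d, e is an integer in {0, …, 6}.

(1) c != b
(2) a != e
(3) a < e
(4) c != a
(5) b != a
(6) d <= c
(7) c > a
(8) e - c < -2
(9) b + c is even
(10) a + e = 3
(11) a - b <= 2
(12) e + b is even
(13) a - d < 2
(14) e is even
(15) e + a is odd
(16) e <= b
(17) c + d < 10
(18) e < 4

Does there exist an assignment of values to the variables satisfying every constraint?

Satisfiable

Try a = 1, b = 2, c = 6, d = 2, e = 2.
Check constraint 8: e - c = -4; constraint 10: a + e = 3. The remaining constraints are straightforward to verify.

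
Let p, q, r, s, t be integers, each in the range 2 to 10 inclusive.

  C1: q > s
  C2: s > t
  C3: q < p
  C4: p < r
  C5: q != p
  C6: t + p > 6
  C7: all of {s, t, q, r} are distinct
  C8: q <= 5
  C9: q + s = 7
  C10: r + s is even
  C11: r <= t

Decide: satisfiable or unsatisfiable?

Constraints 1, 2, 3, 4, and 11 give p < r, r ≤ t, t < s, s < q, q < p. Chaining: p < r ≤ t < s < q < p, which forces p < p — impossible.

Unsatisfiable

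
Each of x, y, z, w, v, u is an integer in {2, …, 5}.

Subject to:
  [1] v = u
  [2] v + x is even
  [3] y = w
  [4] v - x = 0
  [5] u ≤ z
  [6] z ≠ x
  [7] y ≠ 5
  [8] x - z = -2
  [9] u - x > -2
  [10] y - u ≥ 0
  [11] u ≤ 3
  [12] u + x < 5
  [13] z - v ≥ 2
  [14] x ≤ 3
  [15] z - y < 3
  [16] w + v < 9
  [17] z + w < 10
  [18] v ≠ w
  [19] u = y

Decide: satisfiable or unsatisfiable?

Unsatisfiable

From constraints 1, 3, and 19, v = u = y = w, so v = w. But constraint 18 says v ≠ w. Contradiction.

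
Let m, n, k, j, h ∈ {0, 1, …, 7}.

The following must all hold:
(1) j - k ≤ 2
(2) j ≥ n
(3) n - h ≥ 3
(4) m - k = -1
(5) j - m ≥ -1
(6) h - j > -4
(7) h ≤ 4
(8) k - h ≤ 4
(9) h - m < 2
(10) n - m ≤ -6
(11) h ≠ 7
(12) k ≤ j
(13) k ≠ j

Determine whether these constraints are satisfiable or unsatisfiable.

Unsatisfiable

Constraints 1, 3, 5, 8, and 10 give k − j ≥ -2, j − m ≥ -1, m − n ≥ 6, n − h ≥ 3, h − k ≥ -4.
Adding all 5 inequalities: the left sides telescope to 0, and the right sides sum to (-2) + (-1) + 6 + 3 + (-4) = 2. So 0 ≥ 2, which is false.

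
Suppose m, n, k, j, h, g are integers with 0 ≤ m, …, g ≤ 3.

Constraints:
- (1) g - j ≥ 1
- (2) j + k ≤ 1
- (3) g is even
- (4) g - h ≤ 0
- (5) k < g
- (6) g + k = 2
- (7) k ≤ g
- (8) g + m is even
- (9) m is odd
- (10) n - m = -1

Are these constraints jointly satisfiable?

Unsatisfiable

Constraint 3 makes g even and constraint 9 makes m odd, so g + m must be odd. Constraint 8 says g + m is even — contradiction.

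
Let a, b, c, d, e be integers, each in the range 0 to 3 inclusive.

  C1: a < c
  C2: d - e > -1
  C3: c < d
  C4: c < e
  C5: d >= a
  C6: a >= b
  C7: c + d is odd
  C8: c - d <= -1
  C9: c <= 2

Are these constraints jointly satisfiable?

Satisfiable

Try a = 1, b = 1, c = 2, d = 3, e = 3.
Check constraint 2: d - e = 0; constraint 8: c - d = -1. The remaining constraints are straightforward to verify.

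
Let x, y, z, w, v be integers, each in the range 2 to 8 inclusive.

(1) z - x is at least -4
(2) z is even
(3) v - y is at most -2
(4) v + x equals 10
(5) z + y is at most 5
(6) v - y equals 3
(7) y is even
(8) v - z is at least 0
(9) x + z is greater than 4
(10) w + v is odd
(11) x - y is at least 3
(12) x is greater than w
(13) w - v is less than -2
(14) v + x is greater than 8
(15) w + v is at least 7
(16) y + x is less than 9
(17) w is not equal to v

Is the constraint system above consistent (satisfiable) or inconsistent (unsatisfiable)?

Unsatisfiable

Constraints 1, 3, 8, and 11 give y − v ≥ 2, v − z ≥ 0, z − x ≥ -4, x − y ≥ 3.
Adding all 4 inequalities: the left sides telescope to 0, and the right sides sum to 2 + 0 + (-4) + 3 = 1. So 0 ≥ 1, which is false.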